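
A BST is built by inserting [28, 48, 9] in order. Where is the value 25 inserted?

Starting tree (level order): [28, 9, 48]
Insertion path: 28 -> 9
Result: insert 25 as right child of 9
Final tree (level order): [28, 9, 48, None, 25]


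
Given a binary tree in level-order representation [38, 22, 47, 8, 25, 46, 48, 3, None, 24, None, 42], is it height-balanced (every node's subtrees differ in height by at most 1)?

Tree (level-order array): [38, 22, 47, 8, 25, 46, 48, 3, None, 24, None, 42]
Definition: a tree is height-balanced if, at every node, |h(left) - h(right)| <= 1 (empty subtree has height -1).
Bottom-up per-node check:
  node 3: h_left=-1, h_right=-1, diff=0 [OK], height=0
  node 8: h_left=0, h_right=-1, diff=1 [OK], height=1
  node 24: h_left=-1, h_right=-1, diff=0 [OK], height=0
  node 25: h_left=0, h_right=-1, diff=1 [OK], height=1
  node 22: h_left=1, h_right=1, diff=0 [OK], height=2
  node 42: h_left=-1, h_right=-1, diff=0 [OK], height=0
  node 46: h_left=0, h_right=-1, diff=1 [OK], height=1
  node 48: h_left=-1, h_right=-1, diff=0 [OK], height=0
  node 47: h_left=1, h_right=0, diff=1 [OK], height=2
  node 38: h_left=2, h_right=2, diff=0 [OK], height=3
All nodes satisfy the balance condition.
Result: Balanced


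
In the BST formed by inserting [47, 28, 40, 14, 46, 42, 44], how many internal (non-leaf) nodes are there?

Tree built from: [47, 28, 40, 14, 46, 42, 44]
Tree (level-order array): [47, 28, None, 14, 40, None, None, None, 46, 42, None, None, 44]
Rule: An internal node has at least one child.
Per-node child counts:
  node 47: 1 child(ren)
  node 28: 2 child(ren)
  node 14: 0 child(ren)
  node 40: 1 child(ren)
  node 46: 1 child(ren)
  node 42: 1 child(ren)
  node 44: 0 child(ren)
Matching nodes: [47, 28, 40, 46, 42]
Count of internal (non-leaf) nodes: 5


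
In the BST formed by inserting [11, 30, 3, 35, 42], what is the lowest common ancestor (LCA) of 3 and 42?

Tree insertion order: [11, 30, 3, 35, 42]
Tree (level-order array): [11, 3, 30, None, None, None, 35, None, 42]
In a BST, the LCA of p=3, q=42 is the first node v on the
root-to-leaf path with p <= v <= q (go left if both < v, right if both > v).
Walk from root:
  at 11: 3 <= 11 <= 42, this is the LCA
LCA = 11


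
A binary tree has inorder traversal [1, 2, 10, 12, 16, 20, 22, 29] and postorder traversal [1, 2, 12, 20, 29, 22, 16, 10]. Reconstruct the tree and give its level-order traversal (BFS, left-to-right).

Inorder:   [1, 2, 10, 12, 16, 20, 22, 29]
Postorder: [1, 2, 12, 20, 29, 22, 16, 10]
Algorithm: postorder visits root last, so walk postorder right-to-left;
each value is the root of the current inorder slice — split it at that
value, recurse on the right subtree first, then the left.
Recursive splits:
  root=10; inorder splits into left=[1, 2], right=[12, 16, 20, 22, 29]
  root=16; inorder splits into left=[12], right=[20, 22, 29]
  root=22; inorder splits into left=[20], right=[29]
  root=29; inorder splits into left=[], right=[]
  root=20; inorder splits into left=[], right=[]
  root=12; inorder splits into left=[], right=[]
  root=2; inorder splits into left=[1], right=[]
  root=1; inorder splits into left=[], right=[]
Reconstructed level-order: [10, 2, 16, 1, 12, 22, 20, 29]


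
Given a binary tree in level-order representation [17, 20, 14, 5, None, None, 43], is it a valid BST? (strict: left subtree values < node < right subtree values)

Level-order array: [17, 20, 14, 5, None, None, 43]
Validate using subtree bounds (lo, hi): at each node, require lo < value < hi,
then recurse left with hi=value and right with lo=value.
Preorder trace (stopping at first violation):
  at node 17 with bounds (-inf, +inf): OK
  at node 20 with bounds (-inf, 17): VIOLATION
Node 20 violates its bound: not (-inf < 20 < 17).
Result: Not a valid BST


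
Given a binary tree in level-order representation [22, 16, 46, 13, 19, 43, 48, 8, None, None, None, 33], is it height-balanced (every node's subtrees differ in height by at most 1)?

Tree (level-order array): [22, 16, 46, 13, 19, 43, 48, 8, None, None, None, 33]
Definition: a tree is height-balanced if, at every node, |h(left) - h(right)| <= 1 (empty subtree has height -1).
Bottom-up per-node check:
  node 8: h_left=-1, h_right=-1, diff=0 [OK], height=0
  node 13: h_left=0, h_right=-1, diff=1 [OK], height=1
  node 19: h_left=-1, h_right=-1, diff=0 [OK], height=0
  node 16: h_left=1, h_right=0, diff=1 [OK], height=2
  node 33: h_left=-1, h_right=-1, diff=0 [OK], height=0
  node 43: h_left=0, h_right=-1, diff=1 [OK], height=1
  node 48: h_left=-1, h_right=-1, diff=0 [OK], height=0
  node 46: h_left=1, h_right=0, diff=1 [OK], height=2
  node 22: h_left=2, h_right=2, diff=0 [OK], height=3
All nodes satisfy the balance condition.
Result: Balanced


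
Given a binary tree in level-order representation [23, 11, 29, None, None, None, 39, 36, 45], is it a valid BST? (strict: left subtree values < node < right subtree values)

Level-order array: [23, 11, 29, None, None, None, 39, 36, 45]
Validate using subtree bounds (lo, hi): at each node, require lo < value < hi,
then recurse left with hi=value and right with lo=value.
Preorder trace (stopping at first violation):
  at node 23 with bounds (-inf, +inf): OK
  at node 11 with bounds (-inf, 23): OK
  at node 29 with bounds (23, +inf): OK
  at node 39 with bounds (29, +inf): OK
  at node 36 with bounds (29, 39): OK
  at node 45 with bounds (39, +inf): OK
No violation found at any node.
Result: Valid BST


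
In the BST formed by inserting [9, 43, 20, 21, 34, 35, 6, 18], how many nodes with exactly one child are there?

Tree built from: [9, 43, 20, 21, 34, 35, 6, 18]
Tree (level-order array): [9, 6, 43, None, None, 20, None, 18, 21, None, None, None, 34, None, 35]
Rule: These are nodes with exactly 1 non-null child.
Per-node child counts:
  node 9: 2 child(ren)
  node 6: 0 child(ren)
  node 43: 1 child(ren)
  node 20: 2 child(ren)
  node 18: 0 child(ren)
  node 21: 1 child(ren)
  node 34: 1 child(ren)
  node 35: 0 child(ren)
Matching nodes: [43, 21, 34]
Count of nodes with exactly one child: 3


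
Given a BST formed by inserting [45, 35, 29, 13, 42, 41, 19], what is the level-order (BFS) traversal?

Tree insertion order: [45, 35, 29, 13, 42, 41, 19]
Tree (level-order array): [45, 35, None, 29, 42, 13, None, 41, None, None, 19]
BFS from the root, enqueuing left then right child of each popped node:
  queue [45] -> pop 45, enqueue [35], visited so far: [45]
  queue [35] -> pop 35, enqueue [29, 42], visited so far: [45, 35]
  queue [29, 42] -> pop 29, enqueue [13], visited so far: [45, 35, 29]
  queue [42, 13] -> pop 42, enqueue [41], visited so far: [45, 35, 29, 42]
  queue [13, 41] -> pop 13, enqueue [19], visited so far: [45, 35, 29, 42, 13]
  queue [41, 19] -> pop 41, enqueue [none], visited so far: [45, 35, 29, 42, 13, 41]
  queue [19] -> pop 19, enqueue [none], visited so far: [45, 35, 29, 42, 13, 41, 19]
Result: [45, 35, 29, 42, 13, 41, 19]


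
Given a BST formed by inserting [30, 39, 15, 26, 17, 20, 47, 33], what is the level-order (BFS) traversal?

Tree insertion order: [30, 39, 15, 26, 17, 20, 47, 33]
Tree (level-order array): [30, 15, 39, None, 26, 33, 47, 17, None, None, None, None, None, None, 20]
BFS from the root, enqueuing left then right child of each popped node:
  queue [30] -> pop 30, enqueue [15, 39], visited so far: [30]
  queue [15, 39] -> pop 15, enqueue [26], visited so far: [30, 15]
  queue [39, 26] -> pop 39, enqueue [33, 47], visited so far: [30, 15, 39]
  queue [26, 33, 47] -> pop 26, enqueue [17], visited so far: [30, 15, 39, 26]
  queue [33, 47, 17] -> pop 33, enqueue [none], visited so far: [30, 15, 39, 26, 33]
  queue [47, 17] -> pop 47, enqueue [none], visited so far: [30, 15, 39, 26, 33, 47]
  queue [17] -> pop 17, enqueue [20], visited so far: [30, 15, 39, 26, 33, 47, 17]
  queue [20] -> pop 20, enqueue [none], visited so far: [30, 15, 39, 26, 33, 47, 17, 20]
Result: [30, 15, 39, 26, 33, 47, 17, 20]


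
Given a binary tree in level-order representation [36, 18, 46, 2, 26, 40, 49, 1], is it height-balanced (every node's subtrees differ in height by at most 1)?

Tree (level-order array): [36, 18, 46, 2, 26, 40, 49, 1]
Definition: a tree is height-balanced if, at every node, |h(left) - h(right)| <= 1 (empty subtree has height -1).
Bottom-up per-node check:
  node 1: h_left=-1, h_right=-1, diff=0 [OK], height=0
  node 2: h_left=0, h_right=-1, diff=1 [OK], height=1
  node 26: h_left=-1, h_right=-1, diff=0 [OK], height=0
  node 18: h_left=1, h_right=0, diff=1 [OK], height=2
  node 40: h_left=-1, h_right=-1, diff=0 [OK], height=0
  node 49: h_left=-1, h_right=-1, diff=0 [OK], height=0
  node 46: h_left=0, h_right=0, diff=0 [OK], height=1
  node 36: h_left=2, h_right=1, diff=1 [OK], height=3
All nodes satisfy the balance condition.
Result: Balanced


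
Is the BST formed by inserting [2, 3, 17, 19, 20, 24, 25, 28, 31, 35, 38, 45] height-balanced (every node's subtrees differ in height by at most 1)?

Tree (level-order array): [2, None, 3, None, 17, None, 19, None, 20, None, 24, None, 25, None, 28, None, 31, None, 35, None, 38, None, 45]
Definition: a tree is height-balanced if, at every node, |h(left) - h(right)| <= 1 (empty subtree has height -1).
Bottom-up per-node check:
  node 45: h_left=-1, h_right=-1, diff=0 [OK], height=0
  node 38: h_left=-1, h_right=0, diff=1 [OK], height=1
  node 35: h_left=-1, h_right=1, diff=2 [FAIL (|-1-1|=2 > 1)], height=2
  node 31: h_left=-1, h_right=2, diff=3 [FAIL (|-1-2|=3 > 1)], height=3
  node 28: h_left=-1, h_right=3, diff=4 [FAIL (|-1-3|=4 > 1)], height=4
  node 25: h_left=-1, h_right=4, diff=5 [FAIL (|-1-4|=5 > 1)], height=5
  node 24: h_left=-1, h_right=5, diff=6 [FAIL (|-1-5|=6 > 1)], height=6
  node 20: h_left=-1, h_right=6, diff=7 [FAIL (|-1-6|=7 > 1)], height=7
  node 19: h_left=-1, h_right=7, diff=8 [FAIL (|-1-7|=8 > 1)], height=8
  node 17: h_left=-1, h_right=8, diff=9 [FAIL (|-1-8|=9 > 1)], height=9
  node 3: h_left=-1, h_right=9, diff=10 [FAIL (|-1-9|=10 > 1)], height=10
  node 2: h_left=-1, h_right=10, diff=11 [FAIL (|-1-10|=11 > 1)], height=11
Node 35 violates the condition: |-1 - 1| = 2 > 1.
Result: Not balanced


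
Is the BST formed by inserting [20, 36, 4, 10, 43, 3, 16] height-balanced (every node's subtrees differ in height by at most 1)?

Tree (level-order array): [20, 4, 36, 3, 10, None, 43, None, None, None, 16]
Definition: a tree is height-balanced if, at every node, |h(left) - h(right)| <= 1 (empty subtree has height -1).
Bottom-up per-node check:
  node 3: h_left=-1, h_right=-1, diff=0 [OK], height=0
  node 16: h_left=-1, h_right=-1, diff=0 [OK], height=0
  node 10: h_left=-1, h_right=0, diff=1 [OK], height=1
  node 4: h_left=0, h_right=1, diff=1 [OK], height=2
  node 43: h_left=-1, h_right=-1, diff=0 [OK], height=0
  node 36: h_left=-1, h_right=0, diff=1 [OK], height=1
  node 20: h_left=2, h_right=1, diff=1 [OK], height=3
All nodes satisfy the balance condition.
Result: Balanced


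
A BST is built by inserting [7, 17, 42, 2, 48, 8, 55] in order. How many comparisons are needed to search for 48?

Search path for 48: 7 -> 17 -> 42 -> 48
Found: True
Comparisons: 4


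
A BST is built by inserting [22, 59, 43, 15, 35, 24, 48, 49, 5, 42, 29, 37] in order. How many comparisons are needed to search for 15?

Search path for 15: 22 -> 15
Found: True
Comparisons: 2


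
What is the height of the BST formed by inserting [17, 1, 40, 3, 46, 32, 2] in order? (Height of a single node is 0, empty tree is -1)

Insertion order: [17, 1, 40, 3, 46, 32, 2]
Tree (level-order array): [17, 1, 40, None, 3, 32, 46, 2]
Compute height bottom-up (empty subtree = -1):
  height(2) = 1 + max(-1, -1) = 0
  height(3) = 1 + max(0, -1) = 1
  height(1) = 1 + max(-1, 1) = 2
  height(32) = 1 + max(-1, -1) = 0
  height(46) = 1 + max(-1, -1) = 0
  height(40) = 1 + max(0, 0) = 1
  height(17) = 1 + max(2, 1) = 3
Height = 3


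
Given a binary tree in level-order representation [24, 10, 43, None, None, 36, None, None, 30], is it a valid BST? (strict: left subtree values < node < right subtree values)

Level-order array: [24, 10, 43, None, None, 36, None, None, 30]
Validate using subtree bounds (lo, hi): at each node, require lo < value < hi,
then recurse left with hi=value and right with lo=value.
Preorder trace (stopping at first violation):
  at node 24 with bounds (-inf, +inf): OK
  at node 10 with bounds (-inf, 24): OK
  at node 43 with bounds (24, +inf): OK
  at node 36 with bounds (24, 43): OK
  at node 30 with bounds (36, 43): VIOLATION
Node 30 violates its bound: not (36 < 30 < 43).
Result: Not a valid BST


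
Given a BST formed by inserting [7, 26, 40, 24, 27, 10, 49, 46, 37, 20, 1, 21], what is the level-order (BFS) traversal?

Tree insertion order: [7, 26, 40, 24, 27, 10, 49, 46, 37, 20, 1, 21]
Tree (level-order array): [7, 1, 26, None, None, 24, 40, 10, None, 27, 49, None, 20, None, 37, 46, None, None, 21]
BFS from the root, enqueuing left then right child of each popped node:
  queue [7] -> pop 7, enqueue [1, 26], visited so far: [7]
  queue [1, 26] -> pop 1, enqueue [none], visited so far: [7, 1]
  queue [26] -> pop 26, enqueue [24, 40], visited so far: [7, 1, 26]
  queue [24, 40] -> pop 24, enqueue [10], visited so far: [7, 1, 26, 24]
  queue [40, 10] -> pop 40, enqueue [27, 49], visited so far: [7, 1, 26, 24, 40]
  queue [10, 27, 49] -> pop 10, enqueue [20], visited so far: [7, 1, 26, 24, 40, 10]
  queue [27, 49, 20] -> pop 27, enqueue [37], visited so far: [7, 1, 26, 24, 40, 10, 27]
  queue [49, 20, 37] -> pop 49, enqueue [46], visited so far: [7, 1, 26, 24, 40, 10, 27, 49]
  queue [20, 37, 46] -> pop 20, enqueue [21], visited so far: [7, 1, 26, 24, 40, 10, 27, 49, 20]
  queue [37, 46, 21] -> pop 37, enqueue [none], visited so far: [7, 1, 26, 24, 40, 10, 27, 49, 20, 37]
  queue [46, 21] -> pop 46, enqueue [none], visited so far: [7, 1, 26, 24, 40, 10, 27, 49, 20, 37, 46]
  queue [21] -> pop 21, enqueue [none], visited so far: [7, 1, 26, 24, 40, 10, 27, 49, 20, 37, 46, 21]
Result: [7, 1, 26, 24, 40, 10, 27, 49, 20, 37, 46, 21]


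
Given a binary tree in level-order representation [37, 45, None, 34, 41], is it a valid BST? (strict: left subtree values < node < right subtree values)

Level-order array: [37, 45, None, 34, 41]
Validate using subtree bounds (lo, hi): at each node, require lo < value < hi,
then recurse left with hi=value and right with lo=value.
Preorder trace (stopping at first violation):
  at node 37 with bounds (-inf, +inf): OK
  at node 45 with bounds (-inf, 37): VIOLATION
Node 45 violates its bound: not (-inf < 45 < 37).
Result: Not a valid BST


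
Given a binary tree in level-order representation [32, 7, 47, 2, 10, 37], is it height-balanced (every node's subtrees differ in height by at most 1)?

Tree (level-order array): [32, 7, 47, 2, 10, 37]
Definition: a tree is height-balanced if, at every node, |h(left) - h(right)| <= 1 (empty subtree has height -1).
Bottom-up per-node check:
  node 2: h_left=-1, h_right=-1, diff=0 [OK], height=0
  node 10: h_left=-1, h_right=-1, diff=0 [OK], height=0
  node 7: h_left=0, h_right=0, diff=0 [OK], height=1
  node 37: h_left=-1, h_right=-1, diff=0 [OK], height=0
  node 47: h_left=0, h_right=-1, diff=1 [OK], height=1
  node 32: h_left=1, h_right=1, diff=0 [OK], height=2
All nodes satisfy the balance condition.
Result: Balanced


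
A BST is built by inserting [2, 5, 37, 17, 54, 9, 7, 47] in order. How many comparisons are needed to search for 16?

Search path for 16: 2 -> 5 -> 37 -> 17 -> 9
Found: False
Comparisons: 5


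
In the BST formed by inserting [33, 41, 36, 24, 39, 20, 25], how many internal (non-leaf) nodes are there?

Tree built from: [33, 41, 36, 24, 39, 20, 25]
Tree (level-order array): [33, 24, 41, 20, 25, 36, None, None, None, None, None, None, 39]
Rule: An internal node has at least one child.
Per-node child counts:
  node 33: 2 child(ren)
  node 24: 2 child(ren)
  node 20: 0 child(ren)
  node 25: 0 child(ren)
  node 41: 1 child(ren)
  node 36: 1 child(ren)
  node 39: 0 child(ren)
Matching nodes: [33, 24, 41, 36]
Count of internal (non-leaf) nodes: 4


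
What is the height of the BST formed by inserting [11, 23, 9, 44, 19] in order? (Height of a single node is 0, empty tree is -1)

Insertion order: [11, 23, 9, 44, 19]
Tree (level-order array): [11, 9, 23, None, None, 19, 44]
Compute height bottom-up (empty subtree = -1):
  height(9) = 1 + max(-1, -1) = 0
  height(19) = 1 + max(-1, -1) = 0
  height(44) = 1 + max(-1, -1) = 0
  height(23) = 1 + max(0, 0) = 1
  height(11) = 1 + max(0, 1) = 2
Height = 2


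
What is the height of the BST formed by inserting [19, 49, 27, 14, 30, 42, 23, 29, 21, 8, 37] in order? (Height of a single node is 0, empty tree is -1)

Insertion order: [19, 49, 27, 14, 30, 42, 23, 29, 21, 8, 37]
Tree (level-order array): [19, 14, 49, 8, None, 27, None, None, None, 23, 30, 21, None, 29, 42, None, None, None, None, 37]
Compute height bottom-up (empty subtree = -1):
  height(8) = 1 + max(-1, -1) = 0
  height(14) = 1 + max(0, -1) = 1
  height(21) = 1 + max(-1, -1) = 0
  height(23) = 1 + max(0, -1) = 1
  height(29) = 1 + max(-1, -1) = 0
  height(37) = 1 + max(-1, -1) = 0
  height(42) = 1 + max(0, -1) = 1
  height(30) = 1 + max(0, 1) = 2
  height(27) = 1 + max(1, 2) = 3
  height(49) = 1 + max(3, -1) = 4
  height(19) = 1 + max(1, 4) = 5
Height = 5


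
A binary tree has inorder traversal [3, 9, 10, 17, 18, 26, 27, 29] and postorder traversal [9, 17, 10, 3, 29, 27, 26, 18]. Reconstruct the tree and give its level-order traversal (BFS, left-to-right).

Inorder:   [3, 9, 10, 17, 18, 26, 27, 29]
Postorder: [9, 17, 10, 3, 29, 27, 26, 18]
Algorithm: postorder visits root last, so walk postorder right-to-left;
each value is the root of the current inorder slice — split it at that
value, recurse on the right subtree first, then the left.
Recursive splits:
  root=18; inorder splits into left=[3, 9, 10, 17], right=[26, 27, 29]
  root=26; inorder splits into left=[], right=[27, 29]
  root=27; inorder splits into left=[], right=[29]
  root=29; inorder splits into left=[], right=[]
  root=3; inorder splits into left=[], right=[9, 10, 17]
  root=10; inorder splits into left=[9], right=[17]
  root=17; inorder splits into left=[], right=[]
  root=9; inorder splits into left=[], right=[]
Reconstructed level-order: [18, 3, 26, 10, 27, 9, 17, 29]


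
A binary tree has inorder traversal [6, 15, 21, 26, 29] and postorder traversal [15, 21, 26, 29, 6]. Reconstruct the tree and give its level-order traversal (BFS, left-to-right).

Inorder:   [6, 15, 21, 26, 29]
Postorder: [15, 21, 26, 29, 6]
Algorithm: postorder visits root last, so walk postorder right-to-left;
each value is the root of the current inorder slice — split it at that
value, recurse on the right subtree first, then the left.
Recursive splits:
  root=6; inorder splits into left=[], right=[15, 21, 26, 29]
  root=29; inorder splits into left=[15, 21, 26], right=[]
  root=26; inorder splits into left=[15, 21], right=[]
  root=21; inorder splits into left=[15], right=[]
  root=15; inorder splits into left=[], right=[]
Reconstructed level-order: [6, 29, 26, 21, 15]


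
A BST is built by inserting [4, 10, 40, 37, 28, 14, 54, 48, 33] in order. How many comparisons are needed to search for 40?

Search path for 40: 4 -> 10 -> 40
Found: True
Comparisons: 3


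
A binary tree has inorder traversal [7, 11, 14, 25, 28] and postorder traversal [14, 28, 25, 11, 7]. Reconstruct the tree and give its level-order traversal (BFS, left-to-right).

Inorder:   [7, 11, 14, 25, 28]
Postorder: [14, 28, 25, 11, 7]
Algorithm: postorder visits root last, so walk postorder right-to-left;
each value is the root of the current inorder slice — split it at that
value, recurse on the right subtree first, then the left.
Recursive splits:
  root=7; inorder splits into left=[], right=[11, 14, 25, 28]
  root=11; inorder splits into left=[], right=[14, 25, 28]
  root=25; inorder splits into left=[14], right=[28]
  root=28; inorder splits into left=[], right=[]
  root=14; inorder splits into left=[], right=[]
Reconstructed level-order: [7, 11, 25, 14, 28]


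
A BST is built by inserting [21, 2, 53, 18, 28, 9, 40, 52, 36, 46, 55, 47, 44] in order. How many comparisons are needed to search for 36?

Search path for 36: 21 -> 53 -> 28 -> 40 -> 36
Found: True
Comparisons: 5


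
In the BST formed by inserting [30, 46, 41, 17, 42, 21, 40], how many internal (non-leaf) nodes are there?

Tree built from: [30, 46, 41, 17, 42, 21, 40]
Tree (level-order array): [30, 17, 46, None, 21, 41, None, None, None, 40, 42]
Rule: An internal node has at least one child.
Per-node child counts:
  node 30: 2 child(ren)
  node 17: 1 child(ren)
  node 21: 0 child(ren)
  node 46: 1 child(ren)
  node 41: 2 child(ren)
  node 40: 0 child(ren)
  node 42: 0 child(ren)
Matching nodes: [30, 17, 46, 41]
Count of internal (non-leaf) nodes: 4


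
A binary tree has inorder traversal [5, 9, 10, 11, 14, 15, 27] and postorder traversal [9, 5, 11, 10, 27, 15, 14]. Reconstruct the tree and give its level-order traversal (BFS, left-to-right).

Inorder:   [5, 9, 10, 11, 14, 15, 27]
Postorder: [9, 5, 11, 10, 27, 15, 14]
Algorithm: postorder visits root last, so walk postorder right-to-left;
each value is the root of the current inorder slice — split it at that
value, recurse on the right subtree first, then the left.
Recursive splits:
  root=14; inorder splits into left=[5, 9, 10, 11], right=[15, 27]
  root=15; inorder splits into left=[], right=[27]
  root=27; inorder splits into left=[], right=[]
  root=10; inorder splits into left=[5, 9], right=[11]
  root=11; inorder splits into left=[], right=[]
  root=5; inorder splits into left=[], right=[9]
  root=9; inorder splits into left=[], right=[]
Reconstructed level-order: [14, 10, 15, 5, 11, 27, 9]


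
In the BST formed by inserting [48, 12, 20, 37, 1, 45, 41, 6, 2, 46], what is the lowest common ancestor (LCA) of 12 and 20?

Tree insertion order: [48, 12, 20, 37, 1, 45, 41, 6, 2, 46]
Tree (level-order array): [48, 12, None, 1, 20, None, 6, None, 37, 2, None, None, 45, None, None, 41, 46]
In a BST, the LCA of p=12, q=20 is the first node v on the
root-to-leaf path with p <= v <= q (go left if both < v, right if both > v).
Walk from root:
  at 48: both 12 and 20 < 48, go left
  at 12: 12 <= 12 <= 20, this is the LCA
LCA = 12


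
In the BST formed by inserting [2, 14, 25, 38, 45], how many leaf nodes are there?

Tree built from: [2, 14, 25, 38, 45]
Tree (level-order array): [2, None, 14, None, 25, None, 38, None, 45]
Rule: A leaf has 0 children.
Per-node child counts:
  node 2: 1 child(ren)
  node 14: 1 child(ren)
  node 25: 1 child(ren)
  node 38: 1 child(ren)
  node 45: 0 child(ren)
Matching nodes: [45]
Count of leaf nodes: 1


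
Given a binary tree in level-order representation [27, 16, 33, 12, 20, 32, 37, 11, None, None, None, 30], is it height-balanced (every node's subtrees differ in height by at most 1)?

Tree (level-order array): [27, 16, 33, 12, 20, 32, 37, 11, None, None, None, 30]
Definition: a tree is height-balanced if, at every node, |h(left) - h(right)| <= 1 (empty subtree has height -1).
Bottom-up per-node check:
  node 11: h_left=-1, h_right=-1, diff=0 [OK], height=0
  node 12: h_left=0, h_right=-1, diff=1 [OK], height=1
  node 20: h_left=-1, h_right=-1, diff=0 [OK], height=0
  node 16: h_left=1, h_right=0, diff=1 [OK], height=2
  node 30: h_left=-1, h_right=-1, diff=0 [OK], height=0
  node 32: h_left=0, h_right=-1, diff=1 [OK], height=1
  node 37: h_left=-1, h_right=-1, diff=0 [OK], height=0
  node 33: h_left=1, h_right=0, diff=1 [OK], height=2
  node 27: h_left=2, h_right=2, diff=0 [OK], height=3
All nodes satisfy the balance condition.
Result: Balanced


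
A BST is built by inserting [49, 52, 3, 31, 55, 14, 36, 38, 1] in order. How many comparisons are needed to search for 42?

Search path for 42: 49 -> 3 -> 31 -> 36 -> 38
Found: False
Comparisons: 5


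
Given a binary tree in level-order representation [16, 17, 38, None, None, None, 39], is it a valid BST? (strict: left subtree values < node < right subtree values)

Level-order array: [16, 17, 38, None, None, None, 39]
Validate using subtree bounds (lo, hi): at each node, require lo < value < hi,
then recurse left with hi=value and right with lo=value.
Preorder trace (stopping at first violation):
  at node 16 with bounds (-inf, +inf): OK
  at node 17 with bounds (-inf, 16): VIOLATION
Node 17 violates its bound: not (-inf < 17 < 16).
Result: Not a valid BST


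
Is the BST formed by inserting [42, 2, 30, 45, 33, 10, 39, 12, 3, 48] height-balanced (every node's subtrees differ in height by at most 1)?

Tree (level-order array): [42, 2, 45, None, 30, None, 48, 10, 33, None, None, 3, 12, None, 39]
Definition: a tree is height-balanced if, at every node, |h(left) - h(right)| <= 1 (empty subtree has height -1).
Bottom-up per-node check:
  node 3: h_left=-1, h_right=-1, diff=0 [OK], height=0
  node 12: h_left=-1, h_right=-1, diff=0 [OK], height=0
  node 10: h_left=0, h_right=0, diff=0 [OK], height=1
  node 39: h_left=-1, h_right=-1, diff=0 [OK], height=0
  node 33: h_left=-1, h_right=0, diff=1 [OK], height=1
  node 30: h_left=1, h_right=1, diff=0 [OK], height=2
  node 2: h_left=-1, h_right=2, diff=3 [FAIL (|-1-2|=3 > 1)], height=3
  node 48: h_left=-1, h_right=-1, diff=0 [OK], height=0
  node 45: h_left=-1, h_right=0, diff=1 [OK], height=1
  node 42: h_left=3, h_right=1, diff=2 [FAIL (|3-1|=2 > 1)], height=4
Node 2 violates the condition: |-1 - 2| = 3 > 1.
Result: Not balanced


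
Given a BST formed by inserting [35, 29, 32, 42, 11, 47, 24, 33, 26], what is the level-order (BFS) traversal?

Tree insertion order: [35, 29, 32, 42, 11, 47, 24, 33, 26]
Tree (level-order array): [35, 29, 42, 11, 32, None, 47, None, 24, None, 33, None, None, None, 26]
BFS from the root, enqueuing left then right child of each popped node:
  queue [35] -> pop 35, enqueue [29, 42], visited so far: [35]
  queue [29, 42] -> pop 29, enqueue [11, 32], visited so far: [35, 29]
  queue [42, 11, 32] -> pop 42, enqueue [47], visited so far: [35, 29, 42]
  queue [11, 32, 47] -> pop 11, enqueue [24], visited so far: [35, 29, 42, 11]
  queue [32, 47, 24] -> pop 32, enqueue [33], visited so far: [35, 29, 42, 11, 32]
  queue [47, 24, 33] -> pop 47, enqueue [none], visited so far: [35, 29, 42, 11, 32, 47]
  queue [24, 33] -> pop 24, enqueue [26], visited so far: [35, 29, 42, 11, 32, 47, 24]
  queue [33, 26] -> pop 33, enqueue [none], visited so far: [35, 29, 42, 11, 32, 47, 24, 33]
  queue [26] -> pop 26, enqueue [none], visited so far: [35, 29, 42, 11, 32, 47, 24, 33, 26]
Result: [35, 29, 42, 11, 32, 47, 24, 33, 26]


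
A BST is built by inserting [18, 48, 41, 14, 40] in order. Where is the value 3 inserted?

Starting tree (level order): [18, 14, 48, None, None, 41, None, 40]
Insertion path: 18 -> 14
Result: insert 3 as left child of 14
Final tree (level order): [18, 14, 48, 3, None, 41, None, None, None, 40]


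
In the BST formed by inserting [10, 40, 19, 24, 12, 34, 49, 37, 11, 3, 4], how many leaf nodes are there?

Tree built from: [10, 40, 19, 24, 12, 34, 49, 37, 11, 3, 4]
Tree (level-order array): [10, 3, 40, None, 4, 19, 49, None, None, 12, 24, None, None, 11, None, None, 34, None, None, None, 37]
Rule: A leaf has 0 children.
Per-node child counts:
  node 10: 2 child(ren)
  node 3: 1 child(ren)
  node 4: 0 child(ren)
  node 40: 2 child(ren)
  node 19: 2 child(ren)
  node 12: 1 child(ren)
  node 11: 0 child(ren)
  node 24: 1 child(ren)
  node 34: 1 child(ren)
  node 37: 0 child(ren)
  node 49: 0 child(ren)
Matching nodes: [4, 11, 37, 49]
Count of leaf nodes: 4


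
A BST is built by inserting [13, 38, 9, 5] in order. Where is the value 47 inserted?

Starting tree (level order): [13, 9, 38, 5]
Insertion path: 13 -> 38
Result: insert 47 as right child of 38
Final tree (level order): [13, 9, 38, 5, None, None, 47]


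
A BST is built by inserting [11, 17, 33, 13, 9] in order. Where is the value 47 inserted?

Starting tree (level order): [11, 9, 17, None, None, 13, 33]
Insertion path: 11 -> 17 -> 33
Result: insert 47 as right child of 33
Final tree (level order): [11, 9, 17, None, None, 13, 33, None, None, None, 47]


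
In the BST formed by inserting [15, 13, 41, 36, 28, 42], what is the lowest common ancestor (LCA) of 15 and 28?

Tree insertion order: [15, 13, 41, 36, 28, 42]
Tree (level-order array): [15, 13, 41, None, None, 36, 42, 28]
In a BST, the LCA of p=15, q=28 is the first node v on the
root-to-leaf path with p <= v <= q (go left if both < v, right if both > v).
Walk from root:
  at 15: 15 <= 15 <= 28, this is the LCA
LCA = 15


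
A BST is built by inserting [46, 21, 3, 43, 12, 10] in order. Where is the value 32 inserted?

Starting tree (level order): [46, 21, None, 3, 43, None, 12, None, None, 10]
Insertion path: 46 -> 21 -> 43
Result: insert 32 as left child of 43
Final tree (level order): [46, 21, None, 3, 43, None, 12, 32, None, 10]


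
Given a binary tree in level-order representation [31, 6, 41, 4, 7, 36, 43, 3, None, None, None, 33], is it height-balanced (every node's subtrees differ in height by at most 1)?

Tree (level-order array): [31, 6, 41, 4, 7, 36, 43, 3, None, None, None, 33]
Definition: a tree is height-balanced if, at every node, |h(left) - h(right)| <= 1 (empty subtree has height -1).
Bottom-up per-node check:
  node 3: h_left=-1, h_right=-1, diff=0 [OK], height=0
  node 4: h_left=0, h_right=-1, diff=1 [OK], height=1
  node 7: h_left=-1, h_right=-1, diff=0 [OK], height=0
  node 6: h_left=1, h_right=0, diff=1 [OK], height=2
  node 33: h_left=-1, h_right=-1, diff=0 [OK], height=0
  node 36: h_left=0, h_right=-1, diff=1 [OK], height=1
  node 43: h_left=-1, h_right=-1, diff=0 [OK], height=0
  node 41: h_left=1, h_right=0, diff=1 [OK], height=2
  node 31: h_left=2, h_right=2, diff=0 [OK], height=3
All nodes satisfy the balance condition.
Result: Balanced


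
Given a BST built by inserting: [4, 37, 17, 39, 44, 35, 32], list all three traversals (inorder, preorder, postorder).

Tree insertion order: [4, 37, 17, 39, 44, 35, 32]
Tree (level-order array): [4, None, 37, 17, 39, None, 35, None, 44, 32]
Inorder (L, root, R): [4, 17, 32, 35, 37, 39, 44]
Preorder (root, L, R): [4, 37, 17, 35, 32, 39, 44]
Postorder (L, R, root): [32, 35, 17, 44, 39, 37, 4]


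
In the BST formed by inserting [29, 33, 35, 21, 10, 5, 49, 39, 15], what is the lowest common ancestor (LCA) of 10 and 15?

Tree insertion order: [29, 33, 35, 21, 10, 5, 49, 39, 15]
Tree (level-order array): [29, 21, 33, 10, None, None, 35, 5, 15, None, 49, None, None, None, None, 39]
In a BST, the LCA of p=10, q=15 is the first node v on the
root-to-leaf path with p <= v <= q (go left if both < v, right if both > v).
Walk from root:
  at 29: both 10 and 15 < 29, go left
  at 21: both 10 and 15 < 21, go left
  at 10: 10 <= 10 <= 15, this is the LCA
LCA = 10


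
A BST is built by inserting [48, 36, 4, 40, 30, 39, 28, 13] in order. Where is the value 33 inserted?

Starting tree (level order): [48, 36, None, 4, 40, None, 30, 39, None, 28, None, None, None, 13]
Insertion path: 48 -> 36 -> 4 -> 30
Result: insert 33 as right child of 30
Final tree (level order): [48, 36, None, 4, 40, None, 30, 39, None, 28, 33, None, None, 13]


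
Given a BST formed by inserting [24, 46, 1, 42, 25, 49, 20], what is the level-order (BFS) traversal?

Tree insertion order: [24, 46, 1, 42, 25, 49, 20]
Tree (level-order array): [24, 1, 46, None, 20, 42, 49, None, None, 25]
BFS from the root, enqueuing left then right child of each popped node:
  queue [24] -> pop 24, enqueue [1, 46], visited so far: [24]
  queue [1, 46] -> pop 1, enqueue [20], visited so far: [24, 1]
  queue [46, 20] -> pop 46, enqueue [42, 49], visited so far: [24, 1, 46]
  queue [20, 42, 49] -> pop 20, enqueue [none], visited so far: [24, 1, 46, 20]
  queue [42, 49] -> pop 42, enqueue [25], visited so far: [24, 1, 46, 20, 42]
  queue [49, 25] -> pop 49, enqueue [none], visited so far: [24, 1, 46, 20, 42, 49]
  queue [25] -> pop 25, enqueue [none], visited so far: [24, 1, 46, 20, 42, 49, 25]
Result: [24, 1, 46, 20, 42, 49, 25]


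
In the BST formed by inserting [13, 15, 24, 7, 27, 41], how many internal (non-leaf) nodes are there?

Tree built from: [13, 15, 24, 7, 27, 41]
Tree (level-order array): [13, 7, 15, None, None, None, 24, None, 27, None, 41]
Rule: An internal node has at least one child.
Per-node child counts:
  node 13: 2 child(ren)
  node 7: 0 child(ren)
  node 15: 1 child(ren)
  node 24: 1 child(ren)
  node 27: 1 child(ren)
  node 41: 0 child(ren)
Matching nodes: [13, 15, 24, 27]
Count of internal (non-leaf) nodes: 4


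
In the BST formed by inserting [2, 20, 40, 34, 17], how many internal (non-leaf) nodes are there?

Tree built from: [2, 20, 40, 34, 17]
Tree (level-order array): [2, None, 20, 17, 40, None, None, 34]
Rule: An internal node has at least one child.
Per-node child counts:
  node 2: 1 child(ren)
  node 20: 2 child(ren)
  node 17: 0 child(ren)
  node 40: 1 child(ren)
  node 34: 0 child(ren)
Matching nodes: [2, 20, 40]
Count of internal (non-leaf) nodes: 3


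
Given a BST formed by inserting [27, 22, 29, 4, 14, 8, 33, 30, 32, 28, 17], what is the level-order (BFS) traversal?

Tree insertion order: [27, 22, 29, 4, 14, 8, 33, 30, 32, 28, 17]
Tree (level-order array): [27, 22, 29, 4, None, 28, 33, None, 14, None, None, 30, None, 8, 17, None, 32]
BFS from the root, enqueuing left then right child of each popped node:
  queue [27] -> pop 27, enqueue [22, 29], visited so far: [27]
  queue [22, 29] -> pop 22, enqueue [4], visited so far: [27, 22]
  queue [29, 4] -> pop 29, enqueue [28, 33], visited so far: [27, 22, 29]
  queue [4, 28, 33] -> pop 4, enqueue [14], visited so far: [27, 22, 29, 4]
  queue [28, 33, 14] -> pop 28, enqueue [none], visited so far: [27, 22, 29, 4, 28]
  queue [33, 14] -> pop 33, enqueue [30], visited so far: [27, 22, 29, 4, 28, 33]
  queue [14, 30] -> pop 14, enqueue [8, 17], visited so far: [27, 22, 29, 4, 28, 33, 14]
  queue [30, 8, 17] -> pop 30, enqueue [32], visited so far: [27, 22, 29, 4, 28, 33, 14, 30]
  queue [8, 17, 32] -> pop 8, enqueue [none], visited so far: [27, 22, 29, 4, 28, 33, 14, 30, 8]
  queue [17, 32] -> pop 17, enqueue [none], visited so far: [27, 22, 29, 4, 28, 33, 14, 30, 8, 17]
  queue [32] -> pop 32, enqueue [none], visited so far: [27, 22, 29, 4, 28, 33, 14, 30, 8, 17, 32]
Result: [27, 22, 29, 4, 28, 33, 14, 30, 8, 17, 32]


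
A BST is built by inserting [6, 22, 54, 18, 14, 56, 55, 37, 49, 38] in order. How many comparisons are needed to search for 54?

Search path for 54: 6 -> 22 -> 54
Found: True
Comparisons: 3


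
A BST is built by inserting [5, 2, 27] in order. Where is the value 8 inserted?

Starting tree (level order): [5, 2, 27]
Insertion path: 5 -> 27
Result: insert 8 as left child of 27
Final tree (level order): [5, 2, 27, None, None, 8]


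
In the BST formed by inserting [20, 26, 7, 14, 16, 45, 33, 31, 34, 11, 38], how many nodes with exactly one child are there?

Tree built from: [20, 26, 7, 14, 16, 45, 33, 31, 34, 11, 38]
Tree (level-order array): [20, 7, 26, None, 14, None, 45, 11, 16, 33, None, None, None, None, None, 31, 34, None, None, None, 38]
Rule: These are nodes with exactly 1 non-null child.
Per-node child counts:
  node 20: 2 child(ren)
  node 7: 1 child(ren)
  node 14: 2 child(ren)
  node 11: 0 child(ren)
  node 16: 0 child(ren)
  node 26: 1 child(ren)
  node 45: 1 child(ren)
  node 33: 2 child(ren)
  node 31: 0 child(ren)
  node 34: 1 child(ren)
  node 38: 0 child(ren)
Matching nodes: [7, 26, 45, 34]
Count of nodes with exactly one child: 4


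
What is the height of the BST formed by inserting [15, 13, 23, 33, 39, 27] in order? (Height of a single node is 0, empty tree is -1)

Insertion order: [15, 13, 23, 33, 39, 27]
Tree (level-order array): [15, 13, 23, None, None, None, 33, 27, 39]
Compute height bottom-up (empty subtree = -1):
  height(13) = 1 + max(-1, -1) = 0
  height(27) = 1 + max(-1, -1) = 0
  height(39) = 1 + max(-1, -1) = 0
  height(33) = 1 + max(0, 0) = 1
  height(23) = 1 + max(-1, 1) = 2
  height(15) = 1 + max(0, 2) = 3
Height = 3


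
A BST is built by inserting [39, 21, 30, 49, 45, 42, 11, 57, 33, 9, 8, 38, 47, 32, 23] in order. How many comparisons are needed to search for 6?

Search path for 6: 39 -> 21 -> 11 -> 9 -> 8
Found: False
Comparisons: 5


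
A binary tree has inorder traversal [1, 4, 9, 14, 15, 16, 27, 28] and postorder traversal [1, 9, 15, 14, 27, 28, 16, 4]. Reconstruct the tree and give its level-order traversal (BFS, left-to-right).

Inorder:   [1, 4, 9, 14, 15, 16, 27, 28]
Postorder: [1, 9, 15, 14, 27, 28, 16, 4]
Algorithm: postorder visits root last, so walk postorder right-to-left;
each value is the root of the current inorder slice — split it at that
value, recurse on the right subtree first, then the left.
Recursive splits:
  root=4; inorder splits into left=[1], right=[9, 14, 15, 16, 27, 28]
  root=16; inorder splits into left=[9, 14, 15], right=[27, 28]
  root=28; inorder splits into left=[27], right=[]
  root=27; inorder splits into left=[], right=[]
  root=14; inorder splits into left=[9], right=[15]
  root=15; inorder splits into left=[], right=[]
  root=9; inorder splits into left=[], right=[]
  root=1; inorder splits into left=[], right=[]
Reconstructed level-order: [4, 1, 16, 14, 28, 9, 15, 27]


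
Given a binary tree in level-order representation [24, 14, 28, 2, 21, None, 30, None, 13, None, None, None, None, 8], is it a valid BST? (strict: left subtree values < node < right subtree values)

Level-order array: [24, 14, 28, 2, 21, None, 30, None, 13, None, None, None, None, 8]
Validate using subtree bounds (lo, hi): at each node, require lo < value < hi,
then recurse left with hi=value and right with lo=value.
Preorder trace (stopping at first violation):
  at node 24 with bounds (-inf, +inf): OK
  at node 14 with bounds (-inf, 24): OK
  at node 2 with bounds (-inf, 14): OK
  at node 13 with bounds (2, 14): OK
  at node 8 with bounds (2, 13): OK
  at node 21 with bounds (14, 24): OK
  at node 28 with bounds (24, +inf): OK
  at node 30 with bounds (28, +inf): OK
No violation found at any node.
Result: Valid BST


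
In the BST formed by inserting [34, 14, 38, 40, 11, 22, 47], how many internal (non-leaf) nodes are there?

Tree built from: [34, 14, 38, 40, 11, 22, 47]
Tree (level-order array): [34, 14, 38, 11, 22, None, 40, None, None, None, None, None, 47]
Rule: An internal node has at least one child.
Per-node child counts:
  node 34: 2 child(ren)
  node 14: 2 child(ren)
  node 11: 0 child(ren)
  node 22: 0 child(ren)
  node 38: 1 child(ren)
  node 40: 1 child(ren)
  node 47: 0 child(ren)
Matching nodes: [34, 14, 38, 40]
Count of internal (non-leaf) nodes: 4


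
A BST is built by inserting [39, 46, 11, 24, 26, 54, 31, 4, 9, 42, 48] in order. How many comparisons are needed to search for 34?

Search path for 34: 39 -> 11 -> 24 -> 26 -> 31
Found: False
Comparisons: 5


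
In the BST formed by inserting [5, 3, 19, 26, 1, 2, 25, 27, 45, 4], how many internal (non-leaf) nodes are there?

Tree built from: [5, 3, 19, 26, 1, 2, 25, 27, 45, 4]
Tree (level-order array): [5, 3, 19, 1, 4, None, 26, None, 2, None, None, 25, 27, None, None, None, None, None, 45]
Rule: An internal node has at least one child.
Per-node child counts:
  node 5: 2 child(ren)
  node 3: 2 child(ren)
  node 1: 1 child(ren)
  node 2: 0 child(ren)
  node 4: 0 child(ren)
  node 19: 1 child(ren)
  node 26: 2 child(ren)
  node 25: 0 child(ren)
  node 27: 1 child(ren)
  node 45: 0 child(ren)
Matching nodes: [5, 3, 1, 19, 26, 27]
Count of internal (non-leaf) nodes: 6


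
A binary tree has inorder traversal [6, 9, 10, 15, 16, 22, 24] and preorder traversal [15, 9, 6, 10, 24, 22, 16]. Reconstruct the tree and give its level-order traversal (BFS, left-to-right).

Inorder:  [6, 9, 10, 15, 16, 22, 24]
Preorder: [15, 9, 6, 10, 24, 22, 16]
Algorithm: preorder visits root first, so consume preorder in order;
for each root, split the current inorder slice at that value into
left-subtree inorder and right-subtree inorder, then recurse.
Recursive splits:
  root=15; inorder splits into left=[6, 9, 10], right=[16, 22, 24]
  root=9; inorder splits into left=[6], right=[10]
  root=6; inorder splits into left=[], right=[]
  root=10; inorder splits into left=[], right=[]
  root=24; inorder splits into left=[16, 22], right=[]
  root=22; inorder splits into left=[16], right=[]
  root=16; inorder splits into left=[], right=[]
Reconstructed level-order: [15, 9, 24, 6, 10, 22, 16]
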